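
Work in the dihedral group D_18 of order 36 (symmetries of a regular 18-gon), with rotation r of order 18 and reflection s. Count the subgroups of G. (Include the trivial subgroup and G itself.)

45

|G| = 36, so by Lagrange every subgroup order divides 36. Divisors: 1, 2, 3, 4, 6, 9, 12, 18, 36.
Subgroups by order — order 1: 1; order 2: 19; order 3: 1; order 4: 9; order 6: 7; order 9: 1; order 12: 3; order 18: 3; order 36: 1.
Total: 1 + 19 + 1 + 9 + 7 + 1 + 3 + 3 + 1 = 45.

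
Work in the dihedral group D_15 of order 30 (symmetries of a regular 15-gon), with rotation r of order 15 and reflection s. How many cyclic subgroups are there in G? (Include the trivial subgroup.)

Each element a generates a cyclic subgroup ⟨a⟩; distinct elements may generate the same one (a cyclic group of order d has φ(d) generators).
Cyclic subgroups by order — order 1: 1; order 2: 15; order 3: 1; order 5: 1; order 15: 1.
Total: 19.

19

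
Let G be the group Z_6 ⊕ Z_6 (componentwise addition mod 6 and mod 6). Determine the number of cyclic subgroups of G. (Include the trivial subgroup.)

Each element a generates a cyclic subgroup ⟨a⟩; distinct elements may generate the same one (a cyclic group of order d has φ(d) generators).
Cyclic subgroups by order — order 1: 1; order 2: 3; order 3: 4; order 6: 12.
Total: 20.

20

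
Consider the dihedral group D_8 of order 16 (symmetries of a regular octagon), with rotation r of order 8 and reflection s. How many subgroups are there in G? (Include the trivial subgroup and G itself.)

19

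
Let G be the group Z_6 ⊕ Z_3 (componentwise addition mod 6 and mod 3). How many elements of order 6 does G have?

8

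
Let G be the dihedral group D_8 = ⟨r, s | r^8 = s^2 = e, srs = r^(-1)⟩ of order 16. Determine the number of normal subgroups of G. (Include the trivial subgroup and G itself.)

G has 19 subgroups. Checking conjugation-invariance by order — order 1: 1/1 normal; order 2: 1/9 normal; order 4: 1/5 normal; order 8: 3/3 normal; order 16: 1/1 normal.
Total normal subgroups: 7.

7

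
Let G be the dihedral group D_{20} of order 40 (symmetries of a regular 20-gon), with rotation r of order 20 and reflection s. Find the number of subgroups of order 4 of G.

|G| = 40 and 4 | 40, so subgroups of order 4 are possible by Lagrange.
The subgroups of order 4 are: {e, r^10, s, r^10s}; {e, r^10, rs, r^11s}; {e, r^10, r^2s, r^12s}; {e, r^10, r^3s, r^13s}; … (11 in all).
So G has 11 subgroups of order 4.

11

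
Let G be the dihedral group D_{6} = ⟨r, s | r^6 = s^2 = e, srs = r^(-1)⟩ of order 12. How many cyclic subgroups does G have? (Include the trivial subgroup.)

Each element a generates a cyclic subgroup ⟨a⟩; distinct elements may generate the same one (a cyclic group of order d has φ(d) generators).
Cyclic subgroups by order — order 1: 1; order 2: 7; order 3: 1; order 6: 1.
Total: 10.

10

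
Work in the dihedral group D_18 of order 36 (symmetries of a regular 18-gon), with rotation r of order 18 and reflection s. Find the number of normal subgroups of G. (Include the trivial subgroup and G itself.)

G has 45 subgroups. Checking conjugation-invariance by order — order 1: 1/1 normal; order 2: 1/19 normal; order 3: 1/1 normal; order 4: 0/9 normal; order 6: 1/7 normal; order 9: 1/1 normal; order 12: 0/3 normal; order 18: 3/3 normal; order 36: 1/1 normal.
Total normal subgroups: 9.

9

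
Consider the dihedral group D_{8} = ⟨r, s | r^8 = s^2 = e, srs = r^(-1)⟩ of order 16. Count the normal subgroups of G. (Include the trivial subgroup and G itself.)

G has 19 subgroups. Checking conjugation-invariance by order — order 1: 1/1 normal; order 2: 1/9 normal; order 4: 1/5 normal; order 8: 3/3 normal; order 16: 1/1 normal.
Total normal subgroups: 7.

7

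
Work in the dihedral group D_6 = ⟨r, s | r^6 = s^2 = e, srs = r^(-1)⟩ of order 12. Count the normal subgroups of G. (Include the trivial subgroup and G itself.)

7

G has 16 subgroups. Checking conjugation-invariance by order — order 1: 1/1 normal; order 2: 1/7 normal; order 3: 1/1 normal; order 4: 0/3 normal; order 6: 3/3 normal; order 12: 1/1 normal.
Total normal subgroups: 7.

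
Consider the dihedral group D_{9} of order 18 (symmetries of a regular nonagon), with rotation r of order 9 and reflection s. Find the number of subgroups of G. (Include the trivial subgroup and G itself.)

|G| = 18, so by Lagrange every subgroup order divides 18. Divisors: 1, 2, 3, 6, 9, 18.
Subgroups by order — order 1: 1; order 2: 9; order 3: 1; order 6: 3; order 9: 1; order 18: 1.
Total: 1 + 9 + 1 + 3 + 1 + 1 = 16.

16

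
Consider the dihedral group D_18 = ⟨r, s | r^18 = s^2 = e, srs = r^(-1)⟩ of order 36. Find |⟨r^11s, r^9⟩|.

4

|⟨r^11s⟩| = 2 and |⟨r^9⟩| = 2, so |H| is a multiple of lcm(2, 2) = 2 and divides |G| = 36.
Closing under the operation: H = {e, r^9, r^2s, r^11s}, so |H| = 4.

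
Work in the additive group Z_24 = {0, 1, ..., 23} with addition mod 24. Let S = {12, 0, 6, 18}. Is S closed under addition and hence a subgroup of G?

|S| = 4 divides |G| = 24, consistent with Lagrange.
S contains the identity, every element's inverse is in S, and S is closed under +: it is a subgroup.
In fact S = ⟨18⟩.

Yes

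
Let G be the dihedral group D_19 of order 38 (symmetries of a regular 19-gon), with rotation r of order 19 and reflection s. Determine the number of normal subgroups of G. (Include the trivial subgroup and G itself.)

3

G has 22 subgroups. Checking conjugation-invariance by order — order 1: 1/1 normal; order 2: 0/19 normal; order 19: 1/1 normal; order 38: 1/1 normal.
Total normal subgroups: 3.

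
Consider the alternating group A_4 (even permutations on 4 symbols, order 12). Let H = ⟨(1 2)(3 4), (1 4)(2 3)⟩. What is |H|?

4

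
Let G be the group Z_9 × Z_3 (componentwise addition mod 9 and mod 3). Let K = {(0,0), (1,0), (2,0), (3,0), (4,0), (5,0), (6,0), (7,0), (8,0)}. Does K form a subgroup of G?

|K| = 9 divides |G| = 27, consistent with Lagrange.
K contains the identity, every element's inverse is in K, and K is closed under +: it is a subgroup.
In fact K = ⟨(4,0)⟩.

Yes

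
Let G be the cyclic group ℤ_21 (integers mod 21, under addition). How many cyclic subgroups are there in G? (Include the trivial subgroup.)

4

Group the elements of G by the cyclic subgroup they generate; each cyclic subgroup of order d accounts for φ(d) elements.
Cyclic subgroups by order — order 1: 1; order 3: 1; order 7: 1; order 21: 1.
Total: 4.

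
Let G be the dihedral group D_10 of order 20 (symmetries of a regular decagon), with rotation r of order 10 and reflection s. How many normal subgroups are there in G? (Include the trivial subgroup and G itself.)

G has 22 subgroups. Checking conjugation-invariance by order — order 1: 1/1 normal; order 2: 1/11 normal; order 4: 0/5 normal; order 5: 1/1 normal; order 10: 3/3 normal; order 20: 1/1 normal.
Total normal subgroups: 7.

7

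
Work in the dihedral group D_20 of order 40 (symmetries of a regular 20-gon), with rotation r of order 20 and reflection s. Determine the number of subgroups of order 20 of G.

3

|G| = 40 and 20 | 40, so subgroups of order 20 are possible by Lagrange.
The subgroups of order 20 are: {e, r, r^2, r^3, r^4, r^5, r^6, r^7, r^8, r^9, r^10, r^11, r^12, r^13, r^14, r^15, r^16, r^17, r^18, r^19}; {e, r^2, r^4, r^6, r^8, r^10, r^12, r^14, r^16, r^18, s, r^2s, r^4s, r^6s, r^8s, r^10s, r^12s, r^14s, r^16s, r^18s}; {e, r^2, r^4, r^6, r^8, r^10, r^12, r^14, r^16, r^18, rs, r^3s, r^5s, r^7s, r^9s, r^11s, r^13s, r^15s, r^17s, r^19s}.
So G has 3 subgroups of order 20.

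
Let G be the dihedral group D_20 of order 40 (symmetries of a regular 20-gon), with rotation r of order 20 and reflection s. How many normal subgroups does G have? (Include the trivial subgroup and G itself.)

G has 48 subgroups. Checking conjugation-invariance by order — order 1: 1/1 normal; order 2: 1/21 normal; order 4: 1/11 normal; order 5: 1/1 normal; order 8: 0/5 normal; order 10: 1/5 normal; order 20: 3/3 normal; order 40: 1/1 normal.
Total normal subgroups: 9.

9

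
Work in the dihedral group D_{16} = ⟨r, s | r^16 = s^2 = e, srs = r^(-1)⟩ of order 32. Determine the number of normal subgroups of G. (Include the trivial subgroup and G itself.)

8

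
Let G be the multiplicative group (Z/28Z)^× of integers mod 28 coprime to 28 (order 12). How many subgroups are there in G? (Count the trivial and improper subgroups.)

10

|G| = 12, so by Lagrange every subgroup order divides 12. Divisors: 1, 2, 3, 4, 6, 12.
Subgroups by order — order 1: 1; order 2: 3; order 3: 1; order 4: 1; order 6: 3; order 12: 1.
Total: 1 + 3 + 1 + 1 + 3 + 1 = 10.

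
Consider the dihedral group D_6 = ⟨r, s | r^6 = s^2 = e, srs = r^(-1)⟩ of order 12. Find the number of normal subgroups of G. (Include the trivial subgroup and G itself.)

7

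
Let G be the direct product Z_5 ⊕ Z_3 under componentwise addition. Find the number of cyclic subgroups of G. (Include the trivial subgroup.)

A cyclic subgroup of order d is generated by each of its φ(d) elements of order d, so the cyclic subgroups of order d number (#elements of order d)/φ(d).
Cyclic subgroups by order — order 1: 1; order 3: 1; order 5: 1; order 15: 1.
Total: 4.

4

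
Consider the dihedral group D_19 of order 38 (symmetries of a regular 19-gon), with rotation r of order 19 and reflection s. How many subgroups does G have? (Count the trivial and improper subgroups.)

|G| = 38, so by Lagrange every subgroup order divides 38. Divisors: 1, 2, 19, 38.
Subgroups by order — order 1: 1; order 2: 19; order 19: 1; order 38: 1.
Total: 1 + 19 + 1 + 1 = 22.

22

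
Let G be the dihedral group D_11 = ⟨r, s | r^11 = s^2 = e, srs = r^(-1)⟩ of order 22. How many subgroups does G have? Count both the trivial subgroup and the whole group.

14

|G| = 22, so by Lagrange every subgroup order divides 22. Divisors: 1, 2, 11, 22.
Subgroups by order — order 1: 1; order 2: 11; order 11: 1; order 22: 1.
Total: 1 + 11 + 1 + 1 = 14.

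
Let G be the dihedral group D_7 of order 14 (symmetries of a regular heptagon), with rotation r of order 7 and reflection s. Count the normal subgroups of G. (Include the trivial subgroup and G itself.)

3

G has 10 subgroups. Checking conjugation-invariance by order — order 1: 1/1 normal; order 2: 0/7 normal; order 7: 1/1 normal; order 14: 1/1 normal.
Total normal subgroups: 3.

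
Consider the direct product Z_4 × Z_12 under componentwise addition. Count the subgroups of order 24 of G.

3

|G| = 48 and 24 | 48, so subgroups of order 24 are possible by Lagrange.
The subgroups of order 24 are: {(0,0), (0,1), (0,2), (0,3), (0,4), (0,5), (0,6), (0,7), (0,8), (0,9), (0,10), (0,11), (2,0), (2,1), (2,2), (2,3), (2,4), (2,5), (2,6), (2,7), (2,8), (2,9), (2,10), (2,11)}; {(0,0), (0,2), (0,4), (0,6), (0,8), (0,10), (1,0), (1,2), (1,4), (1,6), (1,8), (1,10), (2,0), (2,2), (2,4), (2,6), (2,8), (2,10), (3,0), (3,2), (3,4), (3,6), (3,8), (3,10)}; {(0,0), (0,2), (0,4), (0,6), (0,8), (0,10), (1,1), (1,3), (1,5), (1,7), (1,9), (1,11), (2,0), (2,2), (2,4), (2,6), (2,8), (2,10), (3,1), (3,3), (3,5), (3,7), (3,9), (3,11)}.
So G has 3 subgroups of order 24.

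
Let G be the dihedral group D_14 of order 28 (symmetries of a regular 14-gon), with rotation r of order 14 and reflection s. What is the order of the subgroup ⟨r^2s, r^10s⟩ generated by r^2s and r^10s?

14

|⟨r^2s⟩| = 2 and |⟨r^10s⟩| = 2, so |H| is a multiple of lcm(2, 2) = 2 and divides |G| = 28.
Closing under the operation: H = {e, r^2, r^4, r^6, r^8, r^10, r^12, s, r^2s, r^4s, r^6s, r^8s, r^10s, r^12s}, so |H| = 14.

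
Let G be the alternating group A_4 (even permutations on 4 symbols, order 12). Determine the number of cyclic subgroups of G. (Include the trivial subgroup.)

8

Each element a generates a cyclic subgroup ⟨a⟩; distinct elements may generate the same one (a cyclic group of order d has φ(d) generators).
Cyclic subgroups by order — order 1: 1; order 2: 3; order 3: 4.
Total: 8.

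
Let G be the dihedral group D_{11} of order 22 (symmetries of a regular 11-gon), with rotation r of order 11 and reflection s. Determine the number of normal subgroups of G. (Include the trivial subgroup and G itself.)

3

G has 14 subgroups. Checking conjugation-invariance by order — order 1: 1/1 normal; order 2: 0/11 normal; order 11: 1/1 normal; order 22: 1/1 normal.
Total normal subgroups: 3.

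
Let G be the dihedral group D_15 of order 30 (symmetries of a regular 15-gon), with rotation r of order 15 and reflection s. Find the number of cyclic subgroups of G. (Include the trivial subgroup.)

19

A cyclic subgroup of order d is generated by each of its φ(d) elements of order d, so the cyclic subgroups of order d number (#elements of order d)/φ(d).
Cyclic subgroups by order — order 1: 1; order 2: 15; order 3: 1; order 5: 1; order 15: 1.
Total: 19.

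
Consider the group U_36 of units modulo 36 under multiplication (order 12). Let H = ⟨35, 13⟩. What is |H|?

|⟨35⟩| = 2 and |⟨13⟩| = 3, so |H| is a multiple of lcm(2, 3) = 6 and divides |G| = 12.
Closing under the operation: H = {1, 11, 13, 23, 25, 35}, so |H| = 6.

6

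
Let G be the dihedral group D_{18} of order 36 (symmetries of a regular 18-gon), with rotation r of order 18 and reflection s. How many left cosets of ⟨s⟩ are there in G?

18

|⟨s⟩| = 2 and |G| = 36.
By Lagrange, [G : H] = |G|/|H| = 36/2 = 18.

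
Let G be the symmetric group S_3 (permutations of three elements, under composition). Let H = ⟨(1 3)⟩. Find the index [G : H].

3

|⟨(1 3)⟩| = 2 and |G| = 6.
By Lagrange, [G : H] = |G|/|H| = 6/2 = 3.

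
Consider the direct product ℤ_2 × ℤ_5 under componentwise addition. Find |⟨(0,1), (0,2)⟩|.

|⟨(0,1)⟩| = 5 and |⟨(0,2)⟩| = 5, so |H| is a multiple of lcm(5, 5) = 5 and divides |G| = 10.
Closing under the operation: H = {(0,0), (0,1), (0,2), (0,3), (0,4)}, so |H| = 5.

5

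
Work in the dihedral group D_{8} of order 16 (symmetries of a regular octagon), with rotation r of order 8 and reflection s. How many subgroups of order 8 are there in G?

3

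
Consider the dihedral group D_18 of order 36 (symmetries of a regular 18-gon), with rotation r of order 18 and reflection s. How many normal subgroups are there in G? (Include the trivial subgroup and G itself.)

9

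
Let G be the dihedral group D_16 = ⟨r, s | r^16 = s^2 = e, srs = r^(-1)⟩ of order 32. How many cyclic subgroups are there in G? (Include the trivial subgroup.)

Group the elements of G by the cyclic subgroup they generate; each cyclic subgroup of order d accounts for φ(d) elements.
Cyclic subgroups by order — order 1: 1; order 2: 17; order 4: 1; order 8: 1; order 16: 1.
Total: 21.

21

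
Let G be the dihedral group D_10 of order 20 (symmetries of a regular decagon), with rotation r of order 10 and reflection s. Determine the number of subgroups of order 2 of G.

11

|G| = 20 and 2 | 20, so subgroups of order 2 are possible by Lagrange.
The subgroups of order 2 are: {e, r^2s}; {e, r^3s}; {e, r^4s}; {e, r^5}; … (11 in all).
So G has 11 subgroups of order 2.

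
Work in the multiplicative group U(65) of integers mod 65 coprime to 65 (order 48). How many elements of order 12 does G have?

Enumerating element orders in G gives 24 elements of order 12.

24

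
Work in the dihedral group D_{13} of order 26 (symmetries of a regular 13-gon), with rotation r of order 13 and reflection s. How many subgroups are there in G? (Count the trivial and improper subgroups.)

|G| = 26, so by Lagrange every subgroup order divides 26. Divisors: 1, 2, 13, 26.
Subgroups by order — order 1: 1; order 2: 13; order 13: 1; order 26: 1.
Total: 1 + 13 + 1 + 1 = 16.

16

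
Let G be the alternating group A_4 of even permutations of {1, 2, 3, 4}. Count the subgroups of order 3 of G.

4

|G| = 12 and 3 | 12, so subgroups of order 3 are possible by Lagrange.
The subgroups of order 3 are: {e, (1 2 3), (1 3 2)}; {e, (1 2 4), (1 4 2)}; {e, (1 3 4), (1 4 3)}; {e, (2 3 4), (2 4 3)}.
So G has 4 subgroups of order 3.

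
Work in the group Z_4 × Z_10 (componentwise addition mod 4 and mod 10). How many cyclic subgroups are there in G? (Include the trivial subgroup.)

Each element a generates a cyclic subgroup ⟨a⟩; distinct elements may generate the same one (a cyclic group of order d has φ(d) generators).
Cyclic subgroups by order — order 1: 1; order 2: 3; order 4: 2; order 5: 1; order 10: 3; order 20: 2.
Total: 12.

12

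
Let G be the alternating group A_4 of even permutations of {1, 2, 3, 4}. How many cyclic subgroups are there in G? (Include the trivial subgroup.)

8

A cyclic subgroup of order d is generated by each of its φ(d) elements of order d, so the cyclic subgroups of order d number (#elements of order d)/φ(d).
Cyclic subgroups by order — order 1: 1; order 2: 3; order 3: 4.
Total: 8.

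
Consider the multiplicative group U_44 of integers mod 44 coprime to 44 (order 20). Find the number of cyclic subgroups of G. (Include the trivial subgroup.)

A cyclic subgroup of order d is generated by each of its φ(d) elements of order d, so the cyclic subgroups of order d number (#elements of order d)/φ(d).
Cyclic subgroups by order — order 1: 1; order 2: 3; order 5: 1; order 10: 3.
Total: 8.

8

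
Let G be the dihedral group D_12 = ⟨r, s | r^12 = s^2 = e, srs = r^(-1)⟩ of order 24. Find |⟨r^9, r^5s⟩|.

|⟨r^9⟩| = 4 and |⟨r^5s⟩| = 2, so |H| is a multiple of lcm(4, 2) = 4 and divides |G| = 24.
Closing under the operation: H = {e, r^3, r^6, r^9, r^2s, r^5s, r^8s, r^11s}, so |H| = 8.

8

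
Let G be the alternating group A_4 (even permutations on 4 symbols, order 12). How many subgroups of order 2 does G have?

3

|G| = 12 and 2 | 12, so subgroups of order 2 are possible by Lagrange.
The subgroups of order 2 are: {e, (1 2)(3 4)}; {e, (1 3)(2 4)}; {e, (1 4)(2 3)}.
So G has 3 subgroups of order 2.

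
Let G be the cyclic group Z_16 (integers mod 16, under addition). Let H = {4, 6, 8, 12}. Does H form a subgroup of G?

The identity 0 ∉ H, so H is not a subgroup.

No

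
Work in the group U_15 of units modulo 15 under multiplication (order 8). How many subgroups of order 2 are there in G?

|G| = 8 and 2 | 8, so subgroups of order 2 are possible by Lagrange.
The subgroups of order 2 are: {1, 11}; {1, 14}; {1, 4}.
So G has 3 subgroups of order 2.

3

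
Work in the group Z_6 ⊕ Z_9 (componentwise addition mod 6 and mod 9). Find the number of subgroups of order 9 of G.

|G| = 54 and 9 | 54, so subgroups of order 9 are possible by Lagrange.
The subgroups of order 9 are: {(0,0), (0,1), (0,2), (0,3), (0,4), (0,5), (0,6), (0,7), (0,8)}; {(0,0), (0,3), (0,6), (2,0), (2,3), (2,6), (4,0), (4,3), (4,6)}; {(0,0), (0,3), (0,6), (2,1), (2,4), (2,7), (4,2), (4,5), (4,8)}; {(0,0), (0,3), (0,6), (2,2), (2,5), (2,8), (4,1), (4,4), (4,7)}.
So G has 4 subgroups of order 9.

4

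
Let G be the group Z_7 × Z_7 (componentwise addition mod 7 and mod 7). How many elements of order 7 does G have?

48

An element (a,b) has order lcm(ord(a), ord(b)); count pairs with lcm equal to 7.
Enumerating gives 48 such elements.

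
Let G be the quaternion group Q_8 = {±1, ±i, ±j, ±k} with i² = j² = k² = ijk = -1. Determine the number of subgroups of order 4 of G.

3

|G| = 8 and 4 | 8, so subgroups of order 4 are possible by Lagrange.
The subgroups of order 4 are: {1, -1, i, -i}; {1, -1, j, -j}; {1, -1, k, -k}.
So G has 3 subgroups of order 4.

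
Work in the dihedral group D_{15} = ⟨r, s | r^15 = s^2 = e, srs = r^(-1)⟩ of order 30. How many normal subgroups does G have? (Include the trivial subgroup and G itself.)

G has 28 subgroups. Checking conjugation-invariance by order — order 1: 1/1 normal; order 2: 0/15 normal; order 3: 1/1 normal; order 5: 1/1 normal; order 6: 0/5 normal; order 10: 0/3 normal; order 15: 1/1 normal; order 30: 1/1 normal.
Total normal subgroups: 5.

5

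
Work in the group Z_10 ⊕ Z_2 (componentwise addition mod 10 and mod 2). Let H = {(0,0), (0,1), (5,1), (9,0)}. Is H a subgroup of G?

No

(9,0) ∈ H but its inverse (1,0) ∉ H, so H is not a subgroup.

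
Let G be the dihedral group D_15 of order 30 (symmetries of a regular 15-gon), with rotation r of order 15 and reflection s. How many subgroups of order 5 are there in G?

|G| = 30 and 5 | 30, so subgroups of order 5 are possible by Lagrange.
The subgroups of order 5 are: {e, r^3, r^6, r^9, r^12}.
So G has 1 subgroup of order 5.

1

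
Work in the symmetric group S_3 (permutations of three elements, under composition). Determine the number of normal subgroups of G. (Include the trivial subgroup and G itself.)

G has 6 subgroups. Checking conjugation-invariance by order — order 1: 1/1 normal; order 2: 0/3 normal; order 3: 1/1 normal; order 6: 1/1 normal.
Total normal subgroups: 3.

3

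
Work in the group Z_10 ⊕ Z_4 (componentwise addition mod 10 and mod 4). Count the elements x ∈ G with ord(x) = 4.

An element (a,b) has order lcm(ord(a), ord(b)); count pairs with lcm equal to 4.
Enumerating gives 4 such elements.

4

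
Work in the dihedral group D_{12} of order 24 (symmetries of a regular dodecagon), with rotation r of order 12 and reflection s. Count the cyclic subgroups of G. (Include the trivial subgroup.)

18

A cyclic subgroup of order d is generated by each of its φ(d) elements of order d, so the cyclic subgroups of order d number (#elements of order d)/φ(d).
Cyclic subgroups by order — order 1: 1; order 2: 13; order 3: 1; order 4: 1; order 6: 1; order 12: 1.
Total: 18.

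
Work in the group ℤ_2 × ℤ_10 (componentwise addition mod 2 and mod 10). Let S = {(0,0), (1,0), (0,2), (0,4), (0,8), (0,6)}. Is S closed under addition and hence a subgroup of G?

No

|S| = 6 does not divide |G| = 20, so by Lagrange S is not a subgroup.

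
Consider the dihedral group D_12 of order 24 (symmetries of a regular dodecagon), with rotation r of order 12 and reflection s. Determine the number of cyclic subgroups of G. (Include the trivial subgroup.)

Group the elements of G by the cyclic subgroup they generate; each cyclic subgroup of order d accounts for φ(d) elements.
Cyclic subgroups by order — order 1: 1; order 2: 13; order 3: 1; order 4: 1; order 6: 1; order 12: 1.
Total: 18.

18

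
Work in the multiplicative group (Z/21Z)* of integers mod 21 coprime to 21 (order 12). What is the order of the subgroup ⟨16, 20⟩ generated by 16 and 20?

|⟨16⟩| = 3 and |⟨20⟩| = 2, so |H| is a multiple of lcm(3, 2) = 6 and divides |G| = 12.
Closing under the operation: H = {1, 4, 5, 16, 17, 20}, so |H| = 6.

6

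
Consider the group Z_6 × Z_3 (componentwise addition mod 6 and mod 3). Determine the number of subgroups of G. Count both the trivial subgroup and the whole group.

12

|G| = 18, so by Lagrange every subgroup order divides 18. Divisors: 1, 2, 3, 6, 9, 18.
Subgroups by order — order 1: 1; order 2: 1; order 3: 4; order 6: 4; order 9: 1; order 18: 1.
Total: 1 + 1 + 4 + 4 + 1 + 1 = 12.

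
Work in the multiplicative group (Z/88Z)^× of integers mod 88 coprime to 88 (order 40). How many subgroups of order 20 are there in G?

|G| = 40 and 20 | 40, so subgroups of order 20 are possible by Lagrange.
The subgroups of order 20 are: {1, 9, 13, 15, 19, 21, 23, 25, 29, 31, 35, 43, 47, 49, 51, 61, 71, 81, 83, 85}; {1, 5, 9, 13, 17, 21, 25, 29, 37, 41, 45, 49, 53, 57, 61, 65, 69, 73, 81, 85}; {1, 3, 7, 9, 13, 21, 25, 27, 29, 39, 49, 59, 61, 63, 67, 75, 79, 81, 85, 87}; {1, 7, 9, 15, 17, 23, 25, 31, 39, 41, 47, 49, 57, 63, 65, 71, 73, 79, 81, 87}; … (7 in all).
So G has 7 subgroups of order 20.

7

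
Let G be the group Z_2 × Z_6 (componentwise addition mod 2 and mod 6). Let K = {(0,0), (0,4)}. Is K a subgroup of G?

No

(0,4) ∈ K but its inverse (0,2) ∉ K, so K is not a subgroup.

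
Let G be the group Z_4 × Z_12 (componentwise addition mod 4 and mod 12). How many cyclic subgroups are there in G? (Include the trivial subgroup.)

Each element a generates a cyclic subgroup ⟨a⟩; distinct elements may generate the same one (a cyclic group of order d has φ(d) generators).
Cyclic subgroups by order — order 1: 1; order 2: 3; order 3: 1; order 4: 6; order 6: 3; order 12: 6.
Total: 20.

20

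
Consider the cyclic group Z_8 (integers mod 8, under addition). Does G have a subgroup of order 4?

Yes

4 | 8. A subgroup of order 4 is {0, 2, 4, 6}.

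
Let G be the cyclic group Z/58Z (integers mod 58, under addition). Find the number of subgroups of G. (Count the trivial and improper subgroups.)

4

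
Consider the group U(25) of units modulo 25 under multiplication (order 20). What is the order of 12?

Compute successive powers of 12 mod 25: 12, 19, 3, 11, 7, 9, 8, 21, …; 12^20 ≡ 1 (mod 25).
So |⟨12⟩| = 20.

20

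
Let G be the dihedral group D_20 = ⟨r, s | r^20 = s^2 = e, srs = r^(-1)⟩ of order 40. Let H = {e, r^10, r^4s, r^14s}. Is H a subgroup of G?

|H| = 4 divides |G| = 40, consistent with Lagrange.
H contains the identity, every element's inverse is in H, and H is closed under ·: it is a subgroup.

Yes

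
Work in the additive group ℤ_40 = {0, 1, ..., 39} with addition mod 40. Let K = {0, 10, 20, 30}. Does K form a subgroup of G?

Yes

|K| = 4 divides |G| = 40, consistent with Lagrange.
K contains the identity, every element's inverse is in K, and K is closed under +: it is a subgroup.
In fact K = ⟨10⟩.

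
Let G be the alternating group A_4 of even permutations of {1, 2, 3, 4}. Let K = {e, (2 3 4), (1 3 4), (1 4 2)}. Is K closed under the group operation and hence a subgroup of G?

No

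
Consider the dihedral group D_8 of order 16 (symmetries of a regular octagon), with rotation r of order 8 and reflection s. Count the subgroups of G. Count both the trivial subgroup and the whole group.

|G| = 16, so by Lagrange every subgroup order divides 16. Divisors: 1, 2, 4, 8, 16.
Subgroups by order — order 1: 1; order 2: 9; order 4: 5; order 8: 3; order 16: 1.
Total: 1 + 9 + 5 + 3 + 1 = 19.

19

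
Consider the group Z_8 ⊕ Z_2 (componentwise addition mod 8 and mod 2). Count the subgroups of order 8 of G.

3

|G| = 16 and 8 | 16, so subgroups of order 8 are possible by Lagrange.
The subgroups of order 8 are: {(0,0), (0,1), (2,0), (2,1), (4,0), (4,1), (6,0), (6,1)}; {(0,0), (1,0), (2,0), (3,0), (4,0), (5,0), (6,0), (7,0)}; {(0,0), (1,1), (2,0), (3,1), (4,0), (5,1), (6,0), (7,1)}.
So G has 3 subgroups of order 8.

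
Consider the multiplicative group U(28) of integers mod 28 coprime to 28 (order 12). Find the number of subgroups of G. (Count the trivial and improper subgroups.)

|G| = 12, so by Lagrange every subgroup order divides 12. Divisors: 1, 2, 3, 4, 6, 12.
Subgroups by order — order 1: 1; order 2: 3; order 3: 1; order 4: 1; order 6: 3; order 12: 1.
Total: 1 + 3 + 1 + 1 + 3 + 1 = 10.

10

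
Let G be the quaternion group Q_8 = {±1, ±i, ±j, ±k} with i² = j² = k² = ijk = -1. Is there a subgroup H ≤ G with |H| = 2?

Yes

2 | 8. A subgroup of order 2 is {1, -1}.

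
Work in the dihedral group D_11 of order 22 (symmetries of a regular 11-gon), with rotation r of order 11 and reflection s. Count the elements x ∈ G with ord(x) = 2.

11

Enumerating element orders in G gives 11 elements of order 2.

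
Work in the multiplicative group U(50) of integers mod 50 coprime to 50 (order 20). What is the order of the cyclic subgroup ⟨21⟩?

5

Compute successive powers of 21 mod 50: 21, 41, 11, 31, 1; 21^5 ≡ 1 (mod 50).
So |⟨21⟩| = 5.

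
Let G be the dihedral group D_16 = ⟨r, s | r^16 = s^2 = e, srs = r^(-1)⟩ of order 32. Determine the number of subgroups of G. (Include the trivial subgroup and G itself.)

|G| = 32, so by Lagrange every subgroup order divides 32. Divisors: 1, 2, 4, 8, 16, 32.
Subgroups by order — order 1: 1; order 2: 17; order 4: 9; order 8: 5; order 16: 3; order 32: 1.
Total: 1 + 17 + 9 + 5 + 3 + 1 = 36.

36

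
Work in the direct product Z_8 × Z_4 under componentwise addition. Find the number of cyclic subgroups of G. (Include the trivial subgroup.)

Each element a generates a cyclic subgroup ⟨a⟩; distinct elements may generate the same one (a cyclic group of order d has φ(d) generators).
Cyclic subgroups by order — order 1: 1; order 2: 3; order 4: 6; order 8: 4.
Total: 14.

14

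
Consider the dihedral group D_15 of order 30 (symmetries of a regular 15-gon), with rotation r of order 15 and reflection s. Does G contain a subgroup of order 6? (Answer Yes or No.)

6 | 30. A subgroup of order 6 is {e, r^5, r^10, s, r^5s, r^10s}.

Yes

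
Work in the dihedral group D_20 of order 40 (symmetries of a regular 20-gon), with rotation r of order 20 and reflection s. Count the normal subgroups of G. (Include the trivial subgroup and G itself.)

9

G has 48 subgroups. Checking conjugation-invariance by order — order 1: 1/1 normal; order 2: 1/21 normal; order 4: 1/11 normal; order 5: 1/1 normal; order 8: 0/5 normal; order 10: 1/5 normal; order 20: 3/3 normal; order 40: 1/1 normal.
Total normal subgroups: 9.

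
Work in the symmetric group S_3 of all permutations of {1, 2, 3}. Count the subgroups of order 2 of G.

3

|G| = 6 and 2 | 6, so subgroups of order 2 are possible by Lagrange.
The subgroups of order 2 are: {e, (1 2)}; {e, (1 3)}; {e, (2 3)}.
So G has 3 subgroups of order 2.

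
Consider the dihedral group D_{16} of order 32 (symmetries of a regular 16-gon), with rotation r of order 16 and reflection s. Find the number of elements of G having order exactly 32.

0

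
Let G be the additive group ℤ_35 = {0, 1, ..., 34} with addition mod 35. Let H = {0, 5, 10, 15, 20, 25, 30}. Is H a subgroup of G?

Yes

|H| = 7 divides |G| = 35, consistent with Lagrange.
H contains the identity, every element's inverse is in H, and H is closed under +: it is a subgroup.
In fact H = ⟨20⟩.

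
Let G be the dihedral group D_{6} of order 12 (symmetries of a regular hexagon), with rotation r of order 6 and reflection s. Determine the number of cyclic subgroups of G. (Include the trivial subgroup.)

10

Group the elements of G by the cyclic subgroup they generate; each cyclic subgroup of order d accounts for φ(d) elements.
Cyclic subgroups by order — order 1: 1; order 2: 7; order 3: 1; order 6: 1.
Total: 10.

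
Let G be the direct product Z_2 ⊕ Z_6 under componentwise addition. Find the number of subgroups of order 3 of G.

1

|G| = 12 and 3 | 12, so subgroups of order 3 are possible by Lagrange.
The subgroups of order 3 are: {(0,0), (0,2), (0,4)}.
So G has 1 subgroup of order 3.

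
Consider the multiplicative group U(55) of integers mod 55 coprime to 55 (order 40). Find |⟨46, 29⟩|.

20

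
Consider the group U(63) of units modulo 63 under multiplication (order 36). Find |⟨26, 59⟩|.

|⟨26⟩| = 6 and |⟨59⟩| = 6, so |H| is a multiple of lcm(6, 6) = 6 and divides |G| = 36.
Closing under the operation: H = {1, 4, 5, 16, 17, 20, 22, 25, 26, 37, 38, 41, 43, 46, 47, 58, 59, 62}, so |H| = 18.

18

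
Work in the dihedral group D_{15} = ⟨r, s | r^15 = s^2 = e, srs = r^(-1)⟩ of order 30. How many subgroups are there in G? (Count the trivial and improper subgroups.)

28

|G| = 30, so by Lagrange every subgroup order divides 30. Divisors: 1, 2, 3, 5, 6, 10, 15, 30.
Subgroups by order — order 1: 1; order 2: 15; order 3: 1; order 5: 1; order 6: 5; order 10: 3; order 15: 1; order 30: 1.
Total: 1 + 15 + 1 + 1 + 5 + 3 + 1 + 1 = 28.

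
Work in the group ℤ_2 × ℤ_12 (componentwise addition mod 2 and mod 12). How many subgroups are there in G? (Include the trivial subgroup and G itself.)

16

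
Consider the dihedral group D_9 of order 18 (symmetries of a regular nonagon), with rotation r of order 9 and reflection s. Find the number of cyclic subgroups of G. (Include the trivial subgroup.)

Group the elements of G by the cyclic subgroup they generate; each cyclic subgroup of order d accounts for φ(d) elements.
Cyclic subgroups by order — order 1: 1; order 2: 9; order 3: 1; order 9: 1.
Total: 12.

12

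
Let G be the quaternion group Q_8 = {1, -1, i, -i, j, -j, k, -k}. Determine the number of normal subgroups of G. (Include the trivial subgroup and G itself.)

6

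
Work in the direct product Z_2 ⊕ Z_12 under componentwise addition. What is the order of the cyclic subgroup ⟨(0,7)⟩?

The order of (0,7) in Z_2 × Z_12 is lcm(ord(0) in Z_2, ord(7) in Z_12).
ord(0) = 1 and ord(7) = 12, so |⟨(0,7)⟩| = lcm(1, 12) = 12.

12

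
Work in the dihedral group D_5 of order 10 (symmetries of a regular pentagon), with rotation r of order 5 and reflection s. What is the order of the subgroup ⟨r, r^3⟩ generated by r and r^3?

|⟨r⟩| = 5 and |⟨r^3⟩| = 5, so |H| is a multiple of lcm(5, 5) = 5 and divides |G| = 10.
Closing under the operation: H = {e, r, r^2, r^3, r^4}, so |H| = 5.

5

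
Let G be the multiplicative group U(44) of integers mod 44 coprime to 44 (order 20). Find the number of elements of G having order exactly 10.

12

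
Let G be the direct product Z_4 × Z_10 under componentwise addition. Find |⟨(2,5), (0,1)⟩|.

20

|⟨(2,5)⟩| = 2 and |⟨(0,1)⟩| = 10, so |H| is a multiple of lcm(2, 10) = 10 and divides |G| = 40.
Closing under the operation: H = {(0,0), (0,1), (0,2), (0,3), (0,4), (0,5), (0,6), (0,7), (0,8), (0,9), (2,0), (2,1), (2,2), (2,3), (2,4), (2,5), (2,6), (2,7), (2,8), (2,9)}, so |H| = 20.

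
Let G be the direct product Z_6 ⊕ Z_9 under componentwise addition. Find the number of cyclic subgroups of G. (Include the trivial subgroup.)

A cyclic subgroup of order d is generated by each of its φ(d) elements of order d, so the cyclic subgroups of order d number (#elements of order d)/φ(d).
Cyclic subgroups by order — order 1: 1; order 2: 1; order 3: 4; order 6: 4; order 9: 3; order 18: 3.
Total: 16.

16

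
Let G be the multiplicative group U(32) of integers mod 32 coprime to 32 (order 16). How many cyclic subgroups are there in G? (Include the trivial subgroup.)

A cyclic subgroup of order d is generated by each of its φ(d) elements of order d, so the cyclic subgroups of order d number (#elements of order d)/φ(d).
Cyclic subgroups by order — order 1: 1; order 2: 3; order 4: 2; order 8: 2.
Total: 8.

8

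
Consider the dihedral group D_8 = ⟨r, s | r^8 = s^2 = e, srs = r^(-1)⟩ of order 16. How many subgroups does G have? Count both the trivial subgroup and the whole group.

19

|G| = 16, so by Lagrange every subgroup order divides 16. Divisors: 1, 2, 4, 8, 16.
Subgroups by order — order 1: 1; order 2: 9; order 4: 5; order 8: 3; order 16: 1.
Total: 1 + 9 + 5 + 3 + 1 = 19.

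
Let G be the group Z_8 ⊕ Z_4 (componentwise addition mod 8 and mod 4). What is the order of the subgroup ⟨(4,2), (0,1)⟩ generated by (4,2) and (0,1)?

8

|⟨(4,2)⟩| = 2 and |⟨(0,1)⟩| = 4, so |H| is a multiple of lcm(2, 4) = 4 and divides |G| = 32.
Closing under the operation: H = {(0,0), (0,1), (0,2), (0,3), (4,0), (4,1), (4,2), (4,3)}, so |H| = 8.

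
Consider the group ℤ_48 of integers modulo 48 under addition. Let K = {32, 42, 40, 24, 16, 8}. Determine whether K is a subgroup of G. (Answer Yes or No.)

The identity 0 ∉ K, so K is not a subgroup.

No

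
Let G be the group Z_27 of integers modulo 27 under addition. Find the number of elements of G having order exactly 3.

2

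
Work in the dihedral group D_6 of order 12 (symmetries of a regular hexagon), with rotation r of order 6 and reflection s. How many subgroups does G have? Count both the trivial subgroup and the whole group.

16

|G| = 12, so by Lagrange every subgroup order divides 12. Divisors: 1, 2, 3, 4, 6, 12.
Subgroups by order — order 1: 1; order 2: 7; order 3: 1; order 4: 3; order 6: 3; order 12: 1.
Total: 1 + 7 + 1 + 3 + 3 + 1 = 16.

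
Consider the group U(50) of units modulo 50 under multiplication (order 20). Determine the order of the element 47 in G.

20

Compute successive powers of 47 mod 50: 47, 9, 23, 31, 7, 29, 13, 11, …; 47^20 ≡ 1 (mod 50).
So |⟨47⟩| = 20.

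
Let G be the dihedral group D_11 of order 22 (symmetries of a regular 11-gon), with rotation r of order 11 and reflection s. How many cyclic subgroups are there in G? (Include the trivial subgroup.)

13

A cyclic subgroup of order d is generated by each of its φ(d) elements of order d, so the cyclic subgroups of order d number (#elements of order d)/φ(d).
Cyclic subgroups by order — order 1: 1; order 2: 11; order 11: 1.
Total: 13.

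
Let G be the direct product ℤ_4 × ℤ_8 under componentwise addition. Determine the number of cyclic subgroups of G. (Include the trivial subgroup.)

14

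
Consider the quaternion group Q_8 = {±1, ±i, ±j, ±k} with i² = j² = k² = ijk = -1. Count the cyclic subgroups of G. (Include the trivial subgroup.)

5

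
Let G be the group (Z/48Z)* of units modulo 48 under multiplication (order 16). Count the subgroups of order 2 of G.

|G| = 16 and 2 | 16, so subgroups of order 2 are possible by Lagrange.
The subgroups of order 2 are: {1, 17}; {1, 23}; {1, 25}; {1, 31}; … (7 in all).
So G has 7 subgroups of order 2.

7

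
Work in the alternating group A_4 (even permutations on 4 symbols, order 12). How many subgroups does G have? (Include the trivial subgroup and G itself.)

10

|G| = 12, so by Lagrange every subgroup order divides 12. Divisors: 1, 2, 3, 4, 6, 12.
Subgroups by order — order 1: 1; order 2: 3; order 3: 4; order 4: 1; order 6: 0; order 12: 1.
Total: 1 + 3 + 4 + 1 + 0 + 1 = 10.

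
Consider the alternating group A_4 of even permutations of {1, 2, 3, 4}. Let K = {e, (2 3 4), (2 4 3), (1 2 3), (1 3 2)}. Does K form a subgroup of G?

|K| = 5 does not divide |G| = 12, so by Lagrange K is not a subgroup.

No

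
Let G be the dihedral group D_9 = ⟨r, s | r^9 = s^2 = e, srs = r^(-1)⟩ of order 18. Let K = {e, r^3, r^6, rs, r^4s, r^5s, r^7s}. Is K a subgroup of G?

|K| = 7 does not divide |G| = 18, so by Lagrange K is not a subgroup.

No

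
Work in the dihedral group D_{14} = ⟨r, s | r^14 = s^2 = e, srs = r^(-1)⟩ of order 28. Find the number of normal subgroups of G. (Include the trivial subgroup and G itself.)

G has 28 subgroups. Checking conjugation-invariance by order — order 1: 1/1 normal; order 2: 1/15 normal; order 4: 0/7 normal; order 7: 1/1 normal; order 14: 3/3 normal; order 28: 1/1 normal.
Total normal subgroups: 7.

7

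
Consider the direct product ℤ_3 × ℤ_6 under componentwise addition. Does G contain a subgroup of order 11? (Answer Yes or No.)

11 does not divide |G| = 18, so by Lagrange no subgroup of order 11 exists.

No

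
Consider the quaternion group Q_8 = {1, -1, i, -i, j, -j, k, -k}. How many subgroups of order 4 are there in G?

3

|G| = 8 and 4 | 8, so subgroups of order 4 are possible by Lagrange.
The subgroups of order 4 are: {1, -1, i, -i}; {1, -1, j, -j}; {1, -1, k, -k}.
So G has 3 subgroups of order 4.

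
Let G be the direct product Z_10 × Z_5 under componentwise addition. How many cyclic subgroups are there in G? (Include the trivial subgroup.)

14

Each element a generates a cyclic subgroup ⟨a⟩; distinct elements may generate the same one (a cyclic group of order d has φ(d) generators).
Cyclic subgroups by order — order 1: 1; order 2: 1; order 5: 6; order 10: 6.
Total: 14.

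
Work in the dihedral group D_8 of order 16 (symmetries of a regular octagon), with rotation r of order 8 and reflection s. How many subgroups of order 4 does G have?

|G| = 16 and 4 | 16, so subgroups of order 4 are possible by Lagrange.
The subgroups of order 4 are: {e, r^2, r^4, r^6}; {e, r^4, r^2s, r^6s}; {e, r^4, r^3s, r^7s}; {e, r^4, s, r^4s}; … (5 in all).
So G has 5 subgroups of order 4.

5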